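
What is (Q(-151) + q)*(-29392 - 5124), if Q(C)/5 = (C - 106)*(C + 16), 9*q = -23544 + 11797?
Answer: -53483508448/9 ≈ -5.9426e+9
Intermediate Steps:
q = -11747/9 (q = (-23544 + 11797)/9 = (⅑)*(-11747) = -11747/9 ≈ -1305.2)
Q(C) = 5*(-106 + C)*(16 + C) (Q(C) = 5*((C - 106)*(C + 16)) = 5*((-106 + C)*(16 + C)) = 5*(-106 + C)*(16 + C))
(Q(-151) + q)*(-29392 - 5124) = ((-8480 - 450*(-151) + 5*(-151)²) - 11747/9)*(-29392 - 5124) = ((-8480 + 67950 + 5*22801) - 11747/9)*(-34516) = ((-8480 + 67950 + 114005) - 11747/9)*(-34516) = (173475 - 11747/9)*(-34516) = (1549528/9)*(-34516) = -53483508448/9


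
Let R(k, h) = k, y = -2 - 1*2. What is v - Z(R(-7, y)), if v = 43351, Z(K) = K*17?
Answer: 43470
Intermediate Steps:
y = -4 (y = -2 - 2 = -4)
Z(K) = 17*K
v - Z(R(-7, y)) = 43351 - 17*(-7) = 43351 - 1*(-119) = 43351 + 119 = 43470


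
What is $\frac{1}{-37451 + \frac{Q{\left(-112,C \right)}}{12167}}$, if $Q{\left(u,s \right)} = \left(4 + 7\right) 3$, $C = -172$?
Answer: $- \frac{12167}{455666284} \approx -2.6702 \cdot 10^{-5}$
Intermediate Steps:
$Q{\left(u,s \right)} = 33$ ($Q{\left(u,s \right)} = 11 \cdot 3 = 33$)
$\frac{1}{-37451 + \frac{Q{\left(-112,C \right)}}{12167}} = \frac{1}{-37451 + \frac{33}{12167}} = \frac{1}{- \frac{455666284}{12167}} = - \frac{12167}{455666284}$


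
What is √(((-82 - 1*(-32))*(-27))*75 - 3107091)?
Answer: I*√3005841 ≈ 1733.7*I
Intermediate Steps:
√(((-82 - 1*(-32))*(-27))*75 - 3107091) = √(((-82 + 32)*(-27))*75 - 3107091) = √(-50*(-27)*75 - 3107091) = √(1350*75 - 3107091) = √(101250 - 3107091) = √(-3005841) = I*√3005841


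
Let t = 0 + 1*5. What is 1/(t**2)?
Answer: 1/25 ≈ 0.040000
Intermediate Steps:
t = 5 (t = 0 + 5 = 5)
1/(t**2) = 1/(5**2) = 1/25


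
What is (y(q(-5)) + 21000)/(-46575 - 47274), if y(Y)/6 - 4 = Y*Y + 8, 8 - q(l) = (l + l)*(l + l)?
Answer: -23952/31283 ≈ -0.76566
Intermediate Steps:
q(l) = 8 - 4*l² (q(l) = 8 - (l + l)*(l + l) = 8 - 2*l*2*l = 8 - 4*l²)
y(Y) = 72 + 6*Y² (y(Y) = 24 + 6*(Y*Y + 8) = 24 + 6*(Y² + 8) = 24 + 6*(8 + Y²) = 24 + (48 + 6*Y²) = 72 + 6*Y²)
(y(q(-5)) + 21000)/(-46575 - 47274) = ((72 + 6*(8 - 4*(-5)²)²) + 21000)/(-46575 - 47274) = ((72 + 6*(8 - 4*25)²) + 21000)/(-93849) = ((72 + 6*(8 - 100)²) + 21000)*(-1/93849) = ((72 + 6*(-92)²) + 21000)*(-1/93849) = ((72 + 6*8464) + 21000)*(-1/93849) = ((72 + 50784) + 21000)*(-1/93849) = (50856 + 21000)*(-1/93849) = 71856*(-1/93849) = -23952/31283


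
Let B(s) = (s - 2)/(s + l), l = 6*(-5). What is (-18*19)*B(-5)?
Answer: -342/5 ≈ -68.400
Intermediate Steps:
l = -30
B(s) = (-2 + s)/(-30 + s) (B(s) = (s - 2)/(s - 30) = (-2 + s)/(-30 + s))
(-18*19)*B(-5) = (-18*19)*((-2 - 5)/(-30 - 5)) = -342*(-7)/(-35) = -(-342)*(-7)/35 = -342*1/5 = -342/5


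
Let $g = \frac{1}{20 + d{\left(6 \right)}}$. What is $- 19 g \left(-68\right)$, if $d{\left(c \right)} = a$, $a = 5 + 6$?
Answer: $\frac{1292}{31} \approx 41.677$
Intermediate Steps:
$a = 11$
$d{\left(c \right)} = 11$
$g = \frac{1}{31}$ ($g = \frac{1}{20 + 11} = \frac{1}{31} \approx 0.032258$)
$- 19 g \left(-68\right) = \left(-19\right) \frac{1}{31} \left(-68\right) = \left(- \frac{19}{31}\right) \left(-68\right) = \frac{1292}{31}$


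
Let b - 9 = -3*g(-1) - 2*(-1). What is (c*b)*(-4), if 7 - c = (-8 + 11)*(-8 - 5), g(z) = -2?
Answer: -3128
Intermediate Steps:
b = 17 (b = 9 + (-3*(-2) - 2*(-1)) = 9 + (6 + 2) = 9 + 8 = 17)
c = 46 (c = 7 - (-8 + 11)*(-8 - 5) = 7 - 3*(-13) = 7 - 1*(-39) = 7 + 39 = 46)
(c*b)*(-4) = (46*17)*(-4) = 782*(-4) = -3128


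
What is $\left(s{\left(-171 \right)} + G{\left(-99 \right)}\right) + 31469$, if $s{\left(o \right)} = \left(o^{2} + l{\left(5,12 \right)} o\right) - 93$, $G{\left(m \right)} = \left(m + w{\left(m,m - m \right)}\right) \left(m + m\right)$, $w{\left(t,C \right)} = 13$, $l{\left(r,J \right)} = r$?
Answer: $76790$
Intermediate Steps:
$G{\left(m \right)} = 2 m \left(13 + m\right)$ ($G{\left(m \right)} = \left(m + 13\right) \left(m + m\right) = \left(13 + m\right) 2 m = 2 m \left(13 + m\right)$)
$s{\left(o \right)} = -93 + o^{2} + 5 o$ ($s{\left(o \right)} = \left(o^{2} + 5 o\right) - 93 = -93 + o^{2} + 5 o$)
$\left(s{\left(-171 \right)} + G{\left(-99 \right)}\right) + 31469 = \left(\left(-93 + \left(-171\right)^{2} + 5 \left(-171\right)\right) + 2 \left(-99\right) \left(13 - 99\right)\right) + 31469 = \left(\left(-93 + 29241 - 855\right) + 2 \left(-99\right) \left(-86\right)\right) + 31469 = \left(28293 + 17028\right) + 31469 = 45321 + 31469 = 76790$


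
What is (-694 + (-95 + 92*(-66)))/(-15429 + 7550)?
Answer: 6861/7879 ≈ 0.87080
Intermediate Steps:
(-694 + (-95 + 92*(-66)))/(-15429 + 7550) = (-694 + (-95 - 6072))/(-7879) = (-694 - 6167)*(-1/7879) = -6861*(-1/7879) = 6861/7879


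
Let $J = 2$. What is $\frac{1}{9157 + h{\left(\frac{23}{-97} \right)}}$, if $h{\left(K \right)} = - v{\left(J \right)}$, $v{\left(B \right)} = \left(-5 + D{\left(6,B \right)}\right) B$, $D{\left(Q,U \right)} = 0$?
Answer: $\frac{1}{9167} \approx 0.00010909$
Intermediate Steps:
$v{\left(B \right)} = - 5 B$ ($v{\left(B \right)} = \left(-5 + 0\right) B = - 5 B$)
$h{\left(K \right)} = 10$ ($h{\left(K \right)} = - \left(-5\right) 2 = \left(-1\right) \left(-10\right) = 10$)
$\frac{1}{9157 + h{\left(\frac{23}{-97} \right)}} = \frac{1}{9157 + 10} = \frac{1}{9167}$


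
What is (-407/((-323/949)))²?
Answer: 149183655049/104329 ≈ 1.4299e+6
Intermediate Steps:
(-407/((-323/949)))² = (-407/((-323*1/949)))² = (-407/(-323/949))² = (-407*(-949/323))² = (386243/323)² = 149183655049/104329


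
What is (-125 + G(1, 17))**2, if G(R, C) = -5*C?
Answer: 44100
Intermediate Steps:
(-125 + G(1, 17))**2 = (-125 - 5*17)**2 = (-125 - 85)**2 = (-210)**2 = 44100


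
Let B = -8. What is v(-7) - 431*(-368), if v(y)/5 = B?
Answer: 158568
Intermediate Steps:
v(y) = -40 (v(y) = 5*(-8) = -40)
v(-7) - 431*(-368) = -40 - 431*(-368) = -40 + 158608 = 158568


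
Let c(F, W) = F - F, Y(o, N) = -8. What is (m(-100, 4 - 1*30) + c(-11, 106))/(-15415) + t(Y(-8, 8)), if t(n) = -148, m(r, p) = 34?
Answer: -2281454/15415 ≈ -148.00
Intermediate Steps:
c(F, W) = 0
(m(-100, 4 - 1*30) + c(-11, 106))/(-15415) + t(Y(-8, 8)) = (34 + 0)/(-15415) - 148 = 34*(-1/15415) - 148 = -34/15415 - 148 = -2281454/15415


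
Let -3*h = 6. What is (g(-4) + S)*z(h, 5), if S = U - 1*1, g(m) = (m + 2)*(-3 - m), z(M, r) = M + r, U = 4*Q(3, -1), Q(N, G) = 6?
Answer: 63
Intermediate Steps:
h = -2 (h = -1/3*6 = -2)
U = 24 (U = 4*6 = 24)
g(m) = (-3 - m)*(2 + m) (g(m) = (2 + m)*(-3 - m) = (-3 - m)*(2 + m))
S = 23 (S = 24 - 1*1 = 24 - 1 = 23)
(g(-4) + S)*z(h, 5) = ((-6 - 1*(-4)**2 - 5*(-4)) + 23)*(-2 + 5) = ((-6 - 1*16 + 20) + 23)*3 = ((-6 - 16 + 20) + 23)*3 = (-2 + 23)*3 = 21*3 = 63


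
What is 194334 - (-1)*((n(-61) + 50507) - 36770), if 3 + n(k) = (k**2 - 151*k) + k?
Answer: 220939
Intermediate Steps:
n(k) = -3 + k**2 - 150*k (n(k) = -3 + ((k**2 - 151*k) + k) = -3 + (k**2 - 150*k) = -3 + k**2 - 150*k)
194334 - (-1)*((n(-61) + 50507) - 36770) = 194334 - (-1)*(((-3 + (-61)**2 - 150*(-61)) + 50507) - 36770) = 194334 - (-1)*(((-3 + 3721 + 9150) + 50507) - 36770) = 194334 - (-1)*((12868 + 50507) - 36770) = 194334 - (-1)*(63375 - 36770) = 194334 - (-1)*26605 = 194334 - 1*(-26605) = 194334 + 26605 = 220939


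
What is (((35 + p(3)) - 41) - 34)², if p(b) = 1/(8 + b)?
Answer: 192721/121 ≈ 1592.7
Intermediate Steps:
(((35 + p(3)) - 41) - 34)² = (((35 + 1/(8 + 3)) - 41) - 34)² = (((35 + 1/11) - 41) - 34)² = ((386/11 - 41) - 34)² = (-65/11 - 34)² = (-439/11)² = 192721/121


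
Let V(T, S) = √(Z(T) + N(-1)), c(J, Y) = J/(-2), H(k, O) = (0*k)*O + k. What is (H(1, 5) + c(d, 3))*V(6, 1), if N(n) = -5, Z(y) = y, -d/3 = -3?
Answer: -7/2 ≈ -3.5000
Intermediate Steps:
d = 9 (d = -3*(-3) = 9)
H(k, O) = k (H(k, O) = 0*O + k = 0 + k = k)
c(J, Y) = -J/2 (c(J, Y) = J*(-½) = -J/2)
V(T, S) = √(-5 + T) (V(T, S) = √(T - 5) = √(-5 + T))
(H(1, 5) + c(d, 3))*V(6, 1) = (1 - ½*9)*√(-5 + 6) = (1 - 9/2)*√1 = -7/2*1 = -7/2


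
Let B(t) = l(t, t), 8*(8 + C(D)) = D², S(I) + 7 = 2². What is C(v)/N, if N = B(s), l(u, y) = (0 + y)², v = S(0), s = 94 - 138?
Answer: -5/1408 ≈ -0.0035511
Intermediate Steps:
S(I) = -3 (S(I) = -7 + 2² = -7 + 4 = -3)
s = -44
v = -3
C(D) = -8 + D²/8
l(u, y) = y²
B(t) = t²
N = 1936 (N = (-44)² = 1936)
C(v)/N = (-8 + (⅛)*(-3)²)/1936 = (-8 + (⅛)*9)*(1/1936) = (-8 + 9/8)*(1/1936) = -55/8*1/1936 = -5/1408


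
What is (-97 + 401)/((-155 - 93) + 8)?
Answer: -19/15 ≈ -1.2667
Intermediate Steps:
(-97 + 401)/((-155 - 93) + 8) = 304/(-248 + 8) = 304/(-240) = 304*(-1/240) = -19/15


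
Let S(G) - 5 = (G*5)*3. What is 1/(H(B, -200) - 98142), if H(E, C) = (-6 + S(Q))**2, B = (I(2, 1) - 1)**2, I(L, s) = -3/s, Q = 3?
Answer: -1/96206 ≈ -1.0394e-5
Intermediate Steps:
S(G) = 5 + 15*G (S(G) = 5 + (G*5)*3 = 5 + (5*G)*3 = 5 + 15*G)
B = 16 (B = (-3/1 - 1)**2 = (-3*1 - 1)**2 = (-3 - 1)**2 = (-4)**2 = 16)
H(E, C) = 1936 (H(E, C) = (-6 + (5 + 15*3))**2 = (-6 + (5 + 45))**2 = (-6 + 50)**2 = 44**2 = 1936)
1/(H(B, -200) - 98142) = 1/(1936 - 98142) = 1/(-96206) = -1/96206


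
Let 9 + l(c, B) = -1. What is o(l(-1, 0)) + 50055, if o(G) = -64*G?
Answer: 50695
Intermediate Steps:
l(c, B) = -10 (l(c, B) = -9 - 1 = -10)
o(l(-1, 0)) + 50055 = -64*(-10) + 50055 = 640 + 50055 = 50695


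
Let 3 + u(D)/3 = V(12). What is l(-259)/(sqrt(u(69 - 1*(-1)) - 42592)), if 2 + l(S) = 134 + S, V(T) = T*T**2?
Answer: 127*I*sqrt(37417)/37417 ≈ 0.65655*I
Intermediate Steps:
V(T) = T**3
u(D) = 5175 (u(D) = -9 + 3*12**3 = -9 + 3*1728 = -9 + 5184 = 5175)
l(S) = 132 + S (l(S) = -2 + (134 + S) = 132 + S)
l(-259)/(sqrt(u(69 - 1*(-1)) - 42592)) = (132 - 259)/(sqrt(5175 - 42592)) = -127*(-I*sqrt(37417)/37417) = -(-127)*I*sqrt(37417)/37417 = 127*I*sqrt(37417)/37417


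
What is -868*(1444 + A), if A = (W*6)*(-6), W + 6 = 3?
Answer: -1347136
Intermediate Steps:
W = -3 (W = -6 + 3 = -3)
A = 108 (A = -3*6*(-6) = -18*(-6) = 108)
-868*(1444 + A) = -868*(1444 + 108) = -868*1552 = -1347136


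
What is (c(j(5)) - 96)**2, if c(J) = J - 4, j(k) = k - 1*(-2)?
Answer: 8649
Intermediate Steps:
j(k) = 2 + k (j(k) = k + 2 = 2 + k)
c(J) = -4 + J
(c(j(5)) - 96)**2 = ((-4 + (2 + 5)) - 96)**2 = ((-4 + 7) - 96)**2 = (3 - 96)**2 = (-93)**2 = 8649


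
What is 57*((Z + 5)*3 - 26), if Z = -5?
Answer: -1482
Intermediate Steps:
57*((Z + 5)*3 - 26) = 57*((-5 + 5)*3 - 26) = 57*(0*3 - 26) = 57*(0 - 26) = 57*(-26) = -1482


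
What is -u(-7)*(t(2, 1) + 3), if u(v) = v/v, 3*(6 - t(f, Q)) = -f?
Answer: -29/3 ≈ -9.6667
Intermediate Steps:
t(f, Q) = 6 + f/3 (t(f, Q) = 6 - (-1)*f/3 = 6 + f/3)
u(v) = 1
-u(-7)*(t(2, 1) + 3) = -((6 + (⅓)*2) + 3) = -((6 + ⅔) + 3) = -(20/3 + 3) = -29/3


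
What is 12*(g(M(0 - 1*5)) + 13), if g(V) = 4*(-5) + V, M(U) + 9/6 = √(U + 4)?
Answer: -102 + 12*I ≈ -102.0 + 12.0*I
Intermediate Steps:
M(U) = -3/2 + √(4 + U) (M(U) = -3/2 + √(U + 4) = -3/2 + √(4 + U))
g(V) = -20 + V
12*(g(M(0 - 1*5)) + 13) = 12*((-20 + (-3/2 + √(4 + (0 - 1*5)))) + 13) = 12*((-20 + (-3/2 + √(4 + (0 - 5)))) + 13) = 12*((-20 + (-3/2 + √(4 - 5))) + 13) = 12*((-20 + (-3/2 + √(-1))) + 13) = 12*((-20 + (-3/2 + I)) + 13) = 12*((-43/2 + I) + 13) = 12*(-17/2 + I) = -102 + 12*I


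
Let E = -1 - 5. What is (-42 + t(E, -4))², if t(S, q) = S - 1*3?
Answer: 2601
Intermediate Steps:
E = -6 (E = -1 - 1*5 = -1 - 5 = -6)
t(S, q) = -3 + S (t(S, q) = S - 3 = -3 + S)
(-42 + t(E, -4))² = (-42 + (-3 - 6))² = (-42 - 9)² = (-51)² = 2601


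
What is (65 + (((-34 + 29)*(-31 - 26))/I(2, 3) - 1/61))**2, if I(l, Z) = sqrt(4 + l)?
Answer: 132172667/7442 + 376580*sqrt(6)/61 ≈ 32882.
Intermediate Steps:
(65 + (((-34 + 29)*(-31 - 26))/I(2, 3) - 1/61))**2 = (65 + (((-34 + 29)*(-31 - 26))/(sqrt(4 + 2)) - 1/61))**2 = (65 + ((-5*(-57))/(sqrt(6)) - 1*1/61))**2 = (65 + (285*(sqrt(6)/6) - 1/61))**2 = (65 + (95*sqrt(6)/2 - 1/61))**2 = (65 + (-1/61 + 95*sqrt(6)/2))**2 = (3964/61 + 95*sqrt(6)/2)**2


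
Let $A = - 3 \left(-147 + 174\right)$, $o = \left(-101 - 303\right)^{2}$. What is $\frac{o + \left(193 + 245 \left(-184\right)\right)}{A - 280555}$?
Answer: $- \frac{118329}{280636} \approx -0.42165$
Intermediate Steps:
$o = 163216$ ($o = \left(-404\right)^{2} = 163216$)
$A = -81$ ($A = \left(-3\right) 27 = -81$)
$\frac{o + \left(193 + 245 \left(-184\right)\right)}{A - 280555} = \frac{163216 + \left(193 + 245 \left(-184\right)\right)}{-81 - 280555} = \frac{163216 + \left(193 - 45080\right)}{-280636} = \left(163216 - 44887\right) \left(- \frac{1}{280636}\right) = 118329 \left(- \frac{1}{280636}\right) = - \frac{118329}{280636}$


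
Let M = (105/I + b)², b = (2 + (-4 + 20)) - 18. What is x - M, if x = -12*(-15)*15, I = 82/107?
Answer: -108070425/6724 ≈ -16072.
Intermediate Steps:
I = 82/107 (I = 82*(1/107) = 82/107 ≈ 0.76636)
x = 2700 (x = 180*15 = 2700)
b = 0 (b = (2 + 16) - 18 = 18 - 18 = 0)
M = 126225225/6724 (M = (105/(82/107) + 0)² = (105*(107/82) + 0)² = (11235/82 + 0)² = (11235/82)² = 126225225/6724 ≈ 18772.)
x - M = 2700 - 1*126225225/6724 = 2700 - 126225225/6724 = -108070425/6724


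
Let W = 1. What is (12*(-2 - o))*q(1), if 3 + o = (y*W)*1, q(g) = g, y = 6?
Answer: -60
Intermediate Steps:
o = 3 (o = -3 + (6*1)*1 = -3 + 6*1 = -3 + 6 = 3)
(12*(-2 - o))*q(1) = (12*(-2 - 1*3))*1 = (12*(-2 - 3))*1 = (12*(-5))*1 = -60*1 = -60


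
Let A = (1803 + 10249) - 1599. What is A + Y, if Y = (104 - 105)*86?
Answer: 10367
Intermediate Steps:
Y = -86 (Y = -1*86 = -86)
A = 10453 (A = 12052 - 1599 = 10453)
A + Y = 10453 - 86 = 10367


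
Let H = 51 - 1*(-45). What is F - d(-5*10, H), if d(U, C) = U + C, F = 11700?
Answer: 11654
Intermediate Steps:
H = 96 (H = 51 + 45 = 96)
d(U, C) = C + U
F - d(-5*10, H) = 11700 - (96 - 5*10) = 11700 - (96 - 50) = 11700 - 1*46 = 11700 - 46 = 11654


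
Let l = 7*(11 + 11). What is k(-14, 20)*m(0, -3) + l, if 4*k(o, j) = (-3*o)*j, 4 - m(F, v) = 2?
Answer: 574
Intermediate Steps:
m(F, v) = 2 (m(F, v) = 4 - 1*2 = 4 - 2 = 2)
l = 154 (l = 7*22 = 154)
k(o, j) = -3*j*o/4 (k(o, j) = ((-3*o)*j)/4 = (-3*j*o)/4 = -3*j*o/4)
k(-14, 20)*m(0, -3) + l = -¾*20*(-14)*2 + 154 = 210*2 + 154 = 420 + 154 = 574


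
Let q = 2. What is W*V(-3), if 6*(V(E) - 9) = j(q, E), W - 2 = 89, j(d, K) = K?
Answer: 1547/2 ≈ 773.50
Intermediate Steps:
W = 91 (W = 2 + 89 = 91)
V(E) = 9 + E/6
W*V(-3) = 91*(9 + (1/6)*(-3)) = 91*(9 - 1/2) = 91*(17/2) = 1547/2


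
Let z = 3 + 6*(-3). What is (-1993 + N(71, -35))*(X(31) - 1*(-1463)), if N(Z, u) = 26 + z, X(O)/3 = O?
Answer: -3083992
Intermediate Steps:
z = -15 (z = 3 - 18 = -15)
X(O) = 3*O
N(Z, u) = 11 (N(Z, u) = 26 - 15 = 11)
(-1993 + N(71, -35))*(X(31) - 1*(-1463)) = (-1993 + 11)*(3*31 - 1*(-1463)) = -1982*(93 + 1463) = -1982*1556 = -3083992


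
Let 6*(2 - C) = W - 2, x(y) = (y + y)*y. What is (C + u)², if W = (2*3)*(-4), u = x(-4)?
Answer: 13225/9 ≈ 1469.4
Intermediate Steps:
x(y) = 2*y² (x(y) = (2*y)*y = 2*y²)
u = 32 (u = 2*(-4)² = 2*16 = 32)
W = -24 (W = 6*(-4) = -24)
C = 19/3 (C = 2 - (-24 - 2)/6 = 2 - ⅙*(-26) = 2 + 13/3 = 19/3 ≈ 6.3333)
(C + u)² = (19/3 + 32)² = (115/3)² = 13225/9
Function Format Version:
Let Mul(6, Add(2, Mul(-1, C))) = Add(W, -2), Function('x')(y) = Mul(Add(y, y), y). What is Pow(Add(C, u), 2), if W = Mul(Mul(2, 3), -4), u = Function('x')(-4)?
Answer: Rational(13225, 9) ≈ 1469.4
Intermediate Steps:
Function('x')(y) = Mul(2, Pow(y, 2)) (Function('x')(y) = Mul(Mul(2, y), y) = Mul(2, Pow(y, 2)))
u = 32 (u = Mul(2, Pow(-4, 2)) = Mul(2, 16) = 32)
W = -24 (W = Mul(6, -4) = -24)
C = Rational(19, 3) (C = Add(2, Mul(Rational(-1, 6), Add(-24, -2))) = Add(2, Mul(Rational(-1, 6), -26)) = Add(2, Rational(13, 3)) = Rational(19, 3) ≈ 6.3333)
Pow(Add(C, u), 2) = Pow(Add(Rational(19, 3), 32), 2) = Pow(Rational(115, 3), 2) = Rational(13225, 9)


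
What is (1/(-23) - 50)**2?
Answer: 1324801/529 ≈ 2504.4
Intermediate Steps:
(1/(-23) - 50)**2 = (-1/23 - 50)**2 = (-1151/23)**2 = 1324801/529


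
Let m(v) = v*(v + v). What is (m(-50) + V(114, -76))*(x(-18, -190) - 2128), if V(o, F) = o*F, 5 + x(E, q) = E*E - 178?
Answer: 7280368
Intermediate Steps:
x(E, q) = -183 + E² (x(E, q) = -5 + (E*E - 178) = -5 + (E² - 178) = -5 + (-178 + E²) = -183 + E²)
V(o, F) = F*o
m(v) = 2*v² (m(v) = v*(2*v) = 2*v²)
(m(-50) + V(114, -76))*(x(-18, -190) - 2128) = (2*(-50)² - 76*114)*((-183 + (-18)²) - 2128) = (2*2500 - 8664)*((-183 + 324) - 2128) = (5000 - 8664)*(141 - 2128) = -3664*(-1987) = 7280368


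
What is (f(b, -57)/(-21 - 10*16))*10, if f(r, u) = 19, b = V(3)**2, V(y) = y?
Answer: -190/181 ≈ -1.0497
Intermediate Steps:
b = 9 (b = 3**2 = 9)
(f(b, -57)/(-21 - 10*16))*10 = (19/(-21 - 10*16))*10 = (19/(-21 - 160))*10 = (19/(-181))*10 = (19*(-1/181))*10 = -19/181*10 = -190/181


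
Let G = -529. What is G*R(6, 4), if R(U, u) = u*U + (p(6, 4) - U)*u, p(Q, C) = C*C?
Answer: -33856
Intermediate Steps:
p(Q, C) = C**2
R(U, u) = U*u + u*(16 - U) (R(U, u) = u*U + (4**2 - U)*u = U*u + (16 - U)*u = U*u + u*(16 - U))
G*R(6, 4) = -8464*4 = -529*64 = -33856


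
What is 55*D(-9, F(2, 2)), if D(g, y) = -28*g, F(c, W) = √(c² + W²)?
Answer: 13860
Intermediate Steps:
F(c, W) = √(W² + c²)
55*D(-9, F(2, 2)) = 55*(-28*(-9)) = 55*252 = 13860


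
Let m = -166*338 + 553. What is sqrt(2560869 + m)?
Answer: sqrt(2505314) ≈ 1582.8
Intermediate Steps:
m = -55555 (m = -56108 + 553 = -55555)
sqrt(2560869 + m) = sqrt(2560869 - 55555) = sqrt(2505314)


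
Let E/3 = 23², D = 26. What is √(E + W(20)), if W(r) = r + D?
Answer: √1633 ≈ 40.410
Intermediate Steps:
W(r) = 26 + r (W(r) = r + 26 = 26 + r)
E = 1587 (E = 3*23² = 3*529 = 1587)
√(E + W(20)) = √(1587 + (26 + 20)) = √(1587 + 46) = √1633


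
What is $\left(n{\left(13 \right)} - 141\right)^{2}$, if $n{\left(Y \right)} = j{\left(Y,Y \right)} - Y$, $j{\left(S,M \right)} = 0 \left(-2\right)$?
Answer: $23716$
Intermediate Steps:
$j{\left(S,M \right)} = 0$
$n{\left(Y \right)} = - Y$ ($n{\left(Y \right)} = 0 - Y = - Y$)
$\left(n{\left(13 \right)} - 141\right)^{2} = \left(\left(-1\right) 13 - 141\right)^{2} = \left(-13 - 141\right)^{2} = \left(-154\right)^{2} = 23716$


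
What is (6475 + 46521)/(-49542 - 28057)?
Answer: -52996/77599 ≈ -0.68295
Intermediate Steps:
(6475 + 46521)/(-49542 - 28057) = 52996/(-77599) = 52996*(-1/77599) = -52996/77599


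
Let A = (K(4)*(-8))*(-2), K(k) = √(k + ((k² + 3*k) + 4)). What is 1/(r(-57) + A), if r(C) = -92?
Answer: ¼ ≈ 0.25000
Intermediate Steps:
K(k) = √(4 + k² + 4*k) (K(k) = √(k + (4 + k² + 3*k)) = √(4 + k² + 4*k))
A = 96 (A = (√(4 + 4² + 4*4)*(-8))*(-2) = (√(4 + 16 + 16)*(-8))*(-2) = (√36*(-8))*(-2) = (6*(-8))*(-2) = -48*(-2) = 96)
1/(r(-57) + A) = 1/(-92 + 96) = 1/4 = ¼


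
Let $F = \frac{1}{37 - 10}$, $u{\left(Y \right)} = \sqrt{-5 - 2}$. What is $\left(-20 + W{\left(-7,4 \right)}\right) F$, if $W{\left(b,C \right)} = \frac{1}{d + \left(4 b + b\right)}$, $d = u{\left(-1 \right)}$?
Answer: $- \frac{1175}{1584} - \frac{i \sqrt{7}}{33264} \approx -0.74179 - 7.9538 \cdot 10^{-5} i$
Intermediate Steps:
$u{\left(Y \right)} = i \sqrt{7}$ ($u{\left(Y \right)} = \sqrt{-7} = i \sqrt{7}$)
$d = i \sqrt{7} \approx 2.6458 i$
$W{\left(b,C \right)} = \frac{1}{5 b + i \sqrt{7}}$ ($W{\left(b,C \right)} = \frac{1}{i \sqrt{7} + \left(4 b + b\right)} = \frac{1}{i \sqrt{7} + 5 b} = \frac{1}{5 b + i \sqrt{7}}$)
$F = \frac{1}{27} \approx 0.037037$
$\left(-20 + W{\left(-7,4 \right)}\right) F = \left(-20 + \frac{1}{5 \left(-7\right) + i \sqrt{7}}\right) \frac{1}{27} = \left(-20 + \frac{1}{-35 + i \sqrt{7}}\right) \frac{1}{27} = - \frac{20}{27} + \frac{1}{27 \left(-35 + i \sqrt{7}\right)}$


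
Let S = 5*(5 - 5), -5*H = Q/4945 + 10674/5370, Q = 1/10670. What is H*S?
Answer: 0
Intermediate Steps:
Q = 1/10670 ≈ 9.3721e-5
H = -18773128949/47223019250 (H = -((1/10670)/4945 + 10674/5370)/5 = -((1/10670)*(1/4945) + 10674*(1/5370))/5 = -(1/52763150 + 1779/895)/5 = -1/5*18773128949/9444603850 = -18773128949/47223019250 ≈ -0.39754)
S = 0 (S = 5*0 = 0)
H*S = -18773128949/47223019250*0 = 0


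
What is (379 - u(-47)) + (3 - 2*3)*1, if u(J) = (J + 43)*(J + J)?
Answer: 0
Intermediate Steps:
u(J) = 2*J*(43 + J) (u(J) = (43 + J)*(2*J) = 2*J*(43 + J))
(379 - u(-47)) + (3 - 2*3)*1 = (379 - 2*(-47)*(43 - 47)) + (3 - 2*3)*1 = (379 - 2*(-47)*(-4)) + (3 - 6)*1 = (379 - 1*376) - 3*1 = (379 - 376) - 3 = 3 - 3 = 0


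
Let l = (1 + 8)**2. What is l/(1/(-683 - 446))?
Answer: -91449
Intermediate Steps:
l = 81 (l = 9**2 = 81)
l/(1/(-683 - 446)) = 81/(1/(-683 - 446)) = 81/(1/(-1129)) = 81/(-1/1129) = 81*(-1129) = -91449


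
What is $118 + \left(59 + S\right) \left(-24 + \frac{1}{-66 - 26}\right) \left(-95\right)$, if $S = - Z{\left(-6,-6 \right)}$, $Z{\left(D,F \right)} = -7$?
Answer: $\frac{6930643}{46} \approx 1.5067 \cdot 10^{5}$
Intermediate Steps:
$S = 7$ ($S = \left(-1\right) \left(-7\right) = 7$)
$118 + \left(59 + S\right) \left(-24 + \frac{1}{-66 - 26}\right) \left(-95\right) = 118 + \left(59 + 7\right) \left(-24 + \frac{1}{-66 - 26}\right) \left(-95\right) = 118 + 66 \left(-24 + \frac{1}{-92}\right) \left(-95\right) = 118 + 66 \left(-24 - \frac{1}{92}\right) \left(-95\right) = 118 + 66 \left(- \frac{2209}{92}\right) \left(-95\right) = 118 - - \frac{6925215}{46} = 118 + \frac{6925215}{46} = \frac{6930643}{46}$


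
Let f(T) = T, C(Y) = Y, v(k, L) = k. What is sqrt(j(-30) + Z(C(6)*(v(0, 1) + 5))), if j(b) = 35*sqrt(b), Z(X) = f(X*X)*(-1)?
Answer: sqrt(-900 + 35*I*sqrt(30)) ≈ 3.1773 + 30.168*I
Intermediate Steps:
Z(X) = -X**2 (Z(X) = (X*X)*(-1) = X**2*(-1) = -X**2)
sqrt(j(-30) + Z(C(6)*(v(0, 1) + 5))) = sqrt(35*sqrt(-30) - (6*(0 + 5))**2) = sqrt(35*(I*sqrt(30)) - (6*5)**2) = sqrt(35*I*sqrt(30) - 1*30**2) = sqrt(35*I*sqrt(30) - 1*900) = sqrt(35*I*sqrt(30) - 900) = sqrt(-900 + 35*I*sqrt(30))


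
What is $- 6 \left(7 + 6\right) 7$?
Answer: $-546$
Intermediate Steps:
$- 6 \left(7 + 6\right) 7 = \left(-6\right) 13 \cdot 7 = \left(-78\right) 7 = -546$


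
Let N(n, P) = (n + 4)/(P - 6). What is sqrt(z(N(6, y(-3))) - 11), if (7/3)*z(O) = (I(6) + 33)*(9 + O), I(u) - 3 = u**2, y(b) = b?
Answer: sqrt(11389)/7 ≈ 15.246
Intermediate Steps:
I(u) = 3 + u**2
N(n, P) = (4 + n)/(-6 + P)
z(O) = 1944/7 + 216*O/7 (z(O) = 3*(((3 + 6**2) + 33)*(9 + O))/7 = 3*(((3 + 36) + 33)*(9 + O))/7 = 3*((39 + 33)*(9 + O))/7 = 3*(72*(9 + O))/7 = 3*(648 + 72*O)/7 = 1944/7 + 216*O/7)
sqrt(z(N(6, y(-3))) - 11) = sqrt((1944/7 + 216*((4 + 6)/(-6 - 3))/7) - 11) = sqrt((1944/7 + 216*(10/(-9))/7) - 11) = sqrt((1944/7 + 216*(-1/9*10)/7) - 11) = sqrt((1944/7 + (216/7)*(-10/9)) - 11) = sqrt((1944/7 - 240/7) - 11) = sqrt(1704/7 - 11) = sqrt(1627/7) = sqrt(11389)/7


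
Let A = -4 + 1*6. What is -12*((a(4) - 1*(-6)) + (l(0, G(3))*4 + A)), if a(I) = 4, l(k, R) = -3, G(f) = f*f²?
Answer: 0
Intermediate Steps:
G(f) = f³
A = 2 (A = -4 + 6 = 2)
-12*((a(4) - 1*(-6)) + (l(0, G(3))*4 + A)) = -12*((4 - 1*(-6)) + (-3*4 + 2)) = -12*((4 + 6) + (-12 + 2)) = -12*(10 - 10) = -12*0 = 0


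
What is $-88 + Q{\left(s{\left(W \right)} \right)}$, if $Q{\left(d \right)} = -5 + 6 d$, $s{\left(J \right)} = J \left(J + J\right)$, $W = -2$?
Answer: $-45$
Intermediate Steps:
$s{\left(J \right)} = 2 J^{2}$ ($s{\left(J \right)} = J 2 J = 2 J^{2}$)
$-88 + Q{\left(s{\left(W \right)} \right)} = -88 - \left(5 - 6 \cdot 2 \left(-2\right)^{2}\right) = -88 - \left(5 - 6 \cdot 2 \cdot 4\right) = -88 + \left(-5 + 6 \cdot 8\right) = -88 + \left(-5 + 48\right) = -88 + 43 = -45$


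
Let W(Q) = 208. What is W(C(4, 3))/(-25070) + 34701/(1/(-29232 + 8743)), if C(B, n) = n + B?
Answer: -8912244470219/12535 ≈ -7.1099e+8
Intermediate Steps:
C(B, n) = B + n
W(C(4, 3))/(-25070) + 34701/(1/(-29232 + 8743)) = 208/(-25070) + 34701/(1/(-29232 + 8743)) = 208*(-1/25070) + 34701/(1/(-20489)) = -104/12535 + 34701/(-1/20489) = -104/12535 + 34701*(-20489) = -104/12535 - 710988789 = -8912244470219/12535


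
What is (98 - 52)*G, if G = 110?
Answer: 5060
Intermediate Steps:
(98 - 52)*G = (98 - 52)*110 = 46*110 = 5060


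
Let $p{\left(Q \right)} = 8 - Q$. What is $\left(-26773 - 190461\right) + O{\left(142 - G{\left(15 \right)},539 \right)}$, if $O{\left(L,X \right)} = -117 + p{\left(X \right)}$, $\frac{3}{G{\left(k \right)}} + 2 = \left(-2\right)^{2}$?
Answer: $-217882$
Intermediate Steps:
$G{\left(k \right)} = \frac{3}{2}$ ($G{\left(k \right)} = \frac{3}{-2 + \left(-2\right)^{2}} = \frac{3}{-2 + 4} = \frac{3}{2}$)
$O{\left(L,X \right)} = -109 - X$ ($O{\left(L,X \right)} = -117 - \left(-8 + X\right) = -109 - X$)
$\left(-26773 - 190461\right) + O{\left(142 - G{\left(15 \right)},539 \right)} = \left(-26773 - 190461\right) - 648 = -217234 - 648 = -217882$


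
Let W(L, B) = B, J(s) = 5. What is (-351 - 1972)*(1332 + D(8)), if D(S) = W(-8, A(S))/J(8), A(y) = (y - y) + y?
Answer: -15489764/5 ≈ -3.0980e+6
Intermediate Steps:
A(y) = y (A(y) = 0 + y = y)
D(S) = S/5
(-351 - 1972)*(1332 + D(8)) = (-351 - 1972)*(1332 + (1/5)*8) = -2323*(1332 + 8/5) = -2323*6668/5 = -15489764/5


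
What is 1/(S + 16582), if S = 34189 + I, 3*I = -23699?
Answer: 3/128614 ≈ 2.3326e-5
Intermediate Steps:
I = -23699/3 (I = (⅓)*(-23699) = -23699/3 ≈ -7899.7)
S = 78868/3 (S = 34189 - 23699/3 = 78868/3 ≈ 26289.)
1/(S + 16582) = 1/(78868/3 + 16582) = 1/(128614/3) = 3/128614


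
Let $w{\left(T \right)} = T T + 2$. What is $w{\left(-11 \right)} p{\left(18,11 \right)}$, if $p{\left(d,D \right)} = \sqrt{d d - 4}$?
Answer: $984 \sqrt{5} \approx 2200.3$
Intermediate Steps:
$p{\left(d,D \right)} = \sqrt{-4 + d^{2}}$ ($p{\left(d,D \right)} = \sqrt{d^{2} - 4} = \sqrt{-4 + d^{2}}$)
$w{\left(T \right)} = 2 + T^{2}$ ($w{\left(T \right)} = T^{2} + 2 = 2 + T^{2}$)
$w{\left(-11 \right)} p{\left(18,11 \right)} = \left(2 + \left(-11\right)^{2}\right) \sqrt{-4 + 18^{2}} = \left(2 + 121\right) \sqrt{-4 + 324} = 123 \sqrt{320} = 123 \cdot 8 \sqrt{5} = 984 \sqrt{5}$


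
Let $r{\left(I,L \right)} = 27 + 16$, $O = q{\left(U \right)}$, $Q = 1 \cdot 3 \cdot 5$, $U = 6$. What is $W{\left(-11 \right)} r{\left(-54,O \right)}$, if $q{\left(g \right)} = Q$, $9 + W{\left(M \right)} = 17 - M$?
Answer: $817$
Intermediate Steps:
$Q = 15$ ($Q = 3 \cdot 5 = 15$)
$W{\left(M \right)} = 8 - M$ ($W{\left(M \right)} = -9 - \left(-17 + M\right) = 8 - M$)
$q{\left(g \right)} = 15$
$O = 15$
$r{\left(I,L \right)} = 43$
$W{\left(-11 \right)} r{\left(-54,O \right)} = \left(8 - -11\right) 43 = \left(8 + 11\right) 43 = 19 \cdot 43 = 817$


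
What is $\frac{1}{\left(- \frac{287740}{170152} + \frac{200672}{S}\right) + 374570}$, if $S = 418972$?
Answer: $\frac{4455557734}{1668912859783059} \approx 2.6697 \cdot 10^{-6}$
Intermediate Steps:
$\frac{1}{\left(- \frac{287740}{170152} + \frac{200672}{S}\right) + 374570} = \frac{1}{\left(- \frac{287740}{170152} + \frac{200672}{418972}\right) + 374570} = \frac{1}{\left(\left(-287740\right) \frac{1}{170152} + 200672 \cdot \frac{1}{418972}\right) + 374570} = \frac{1}{\left(- \frac{71935}{42538} + \frac{50168}{104743}\right) + 374570} = \frac{1}{- \frac{5400641321}{4455557734} + 374570} = \frac{1}{\frac{1668912859783059}{4455557734}} = \frac{4455557734}{1668912859783059}$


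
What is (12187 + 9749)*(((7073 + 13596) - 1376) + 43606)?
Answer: 1379752464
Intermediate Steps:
(12187 + 9749)*(((7073 + 13596) - 1376) + 43606) = 21936*((20669 - 1376) + 43606) = 21936*(19293 + 43606) = 21936*62899 = 1379752464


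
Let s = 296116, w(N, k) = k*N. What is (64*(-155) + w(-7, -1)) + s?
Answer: 286203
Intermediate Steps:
w(N, k) = N*k
(64*(-155) + w(-7, -1)) + s = (64*(-155) - 7*(-1)) + 296116 = (-9920 + 7) + 296116 = -9913 + 296116 = 286203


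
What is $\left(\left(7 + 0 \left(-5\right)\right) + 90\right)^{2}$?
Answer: $9409$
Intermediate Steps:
$\left(\left(7 + 0 \left(-5\right)\right) + 90\right)^{2} = \left(\left(7 + 0\right) + 90\right)^{2} = \left(7 + 90\right)^{2} = 97^{2} = 9409$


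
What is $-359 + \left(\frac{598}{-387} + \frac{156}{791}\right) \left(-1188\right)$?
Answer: $\frac{42258605}{34013} \approx 1242.4$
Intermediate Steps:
$-359 + \left(\frac{598}{-387} + \frac{156}{791}\right) \left(-1188\right) = -359 + \left(598 \left(- \frac{1}{387}\right) + 156 \cdot \frac{1}{791}\right) \left(-1188\right) = -359 + \left(- \frac{598}{387} + \frac{156}{791}\right) \left(-1188\right) = -359 - - \frac{54469272}{34013} = -359 + \frac{54469272}{34013} = \frac{42258605}{34013}$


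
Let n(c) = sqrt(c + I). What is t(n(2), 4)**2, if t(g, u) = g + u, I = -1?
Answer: 25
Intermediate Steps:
n(c) = sqrt(-1 + c) (n(c) = sqrt(c - 1) = sqrt(-1 + c))
t(n(2), 4)**2 = (sqrt(-1 + 2) + 4)**2 = (sqrt(1) + 4)**2 = (1 + 4)**2 = 5**2 = 25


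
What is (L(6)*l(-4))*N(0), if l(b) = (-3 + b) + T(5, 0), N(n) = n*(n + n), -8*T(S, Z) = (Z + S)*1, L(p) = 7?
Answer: 0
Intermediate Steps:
T(S, Z) = -S/8 - Z/8 (T(S, Z) = -(Z + S)/8 = -(S + Z)/8 = -S/8 - Z/8)
N(n) = 2*n² (N(n) = n*(2*n) = 2*n²)
l(b) = -29/8 + b (l(b) = (-3 + b) + (-⅛*5 - ⅛*0) = (-3 + b) + (-5/8 + 0) = (-3 + b) - 5/8 = -29/8 + b)
(L(6)*l(-4))*N(0) = (7*(-29/8 - 4))*(2*0²) = (7*(-61/8))*(2*0) = -427/8*0 = 0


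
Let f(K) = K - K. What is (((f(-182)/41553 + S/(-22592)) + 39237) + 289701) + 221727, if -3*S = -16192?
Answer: 583153982/1059 ≈ 5.5067e+5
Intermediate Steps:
S = 16192/3 (S = -⅓*(-16192) = 16192/3 ≈ 5397.3)
f(K) = 0
(((f(-182)/41553 + S/(-22592)) + 39237) + 289701) + 221727 = (((0/41553 + (16192/3)/(-22592)) + 39237) + 289701) + 221727 = (((0*(1/41553) + (16192/3)*(-1/22592)) + 39237) + 289701) + 221727 = (((0 - 253/1059) + 39237) + 289701) + 221727 = ((-253/1059 + 39237) + 289701) + 221727 = (41551730/1059 + 289701) + 221727 = 348345089/1059 + 221727 = 583153982/1059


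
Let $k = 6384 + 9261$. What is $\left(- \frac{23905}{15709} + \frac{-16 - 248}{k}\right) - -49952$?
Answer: $\frac{5991308091}{119945} \approx 49950.0$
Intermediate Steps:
$k = 15645$
$\left(- \frac{23905}{15709} + \frac{-16 - 248}{k}\right) - -49952 = \left(- \frac{23905}{15709} + \frac{-16 - 248}{15645}\right) - -49952 = \left(\left(-23905\right) \frac{1}{15709} + \left(-16 - 248\right) \frac{1}{15645}\right) + 49952 = \left(- \frac{35}{23} - \frac{88}{5215}\right) + 49952 = - \frac{184549}{119945} + 49952 = \frac{5991308091}{119945}$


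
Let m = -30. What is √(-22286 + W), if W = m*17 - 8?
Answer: 2*I*√5701 ≈ 151.01*I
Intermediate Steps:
W = -518 (W = -30*17 - 8 = -510 - 8 = -518)
√(-22286 + W) = √(-22286 - 518) = √(-22804) = 2*I*√5701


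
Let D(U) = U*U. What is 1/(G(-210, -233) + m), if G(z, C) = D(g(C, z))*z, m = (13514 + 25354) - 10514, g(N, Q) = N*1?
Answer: -1/11372336 ≈ -8.7933e-8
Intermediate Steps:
g(N, Q) = N
m = 28354 (m = 38868 - 10514 = 28354)
D(U) = U²
G(z, C) = z*C² (G(z, C) = C²*z = z*C²)
1/(G(-210, -233) + m) = 1/(-210*(-233)² + 28354) = 1/(-210*54289 + 28354) = 1/(-11400690 + 28354) = 1/(-11372336) = -1/11372336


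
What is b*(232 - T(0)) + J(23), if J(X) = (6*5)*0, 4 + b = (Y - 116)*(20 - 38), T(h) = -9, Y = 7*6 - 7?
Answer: 350414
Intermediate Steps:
Y = 35 (Y = 42 - 7 = 35)
b = 1454 (b = -4 + (35 - 116)*(20 - 38) = -4 - 81*(-18) = -4 + 1458 = 1454)
J(X) = 0 (J(X) = 30*0 = 0)
b*(232 - T(0)) + J(23) = 1454*(232 - 1*(-9)) + 0 = 1454*(232 + 9) + 0 = 1454*241 + 0 = 350414 + 0 = 350414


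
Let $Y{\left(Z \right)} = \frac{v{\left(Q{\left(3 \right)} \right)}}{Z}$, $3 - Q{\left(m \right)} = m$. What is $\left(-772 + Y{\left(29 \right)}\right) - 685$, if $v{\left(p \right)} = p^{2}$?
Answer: $-1457$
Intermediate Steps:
$Q{\left(m \right)} = 3 - m$
$Y{\left(Z \right)} = 0$ ($Y{\left(Z \right)} = \frac{\left(3 - 3\right)^{2}}{Z} = \frac{0^{2}}{Z} = \frac{0}{Z} = 0$)
$\left(-772 + Y{\left(29 \right)}\right) - 685 = \left(-772 + 0\right) - 685 = -772 - 685 = -1457$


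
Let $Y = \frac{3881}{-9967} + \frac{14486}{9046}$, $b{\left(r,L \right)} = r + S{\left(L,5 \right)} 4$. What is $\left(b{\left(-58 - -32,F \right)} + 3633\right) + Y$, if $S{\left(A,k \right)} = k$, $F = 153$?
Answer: $\frac{163562484825}{45080741} \approx 3628.2$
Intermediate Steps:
$b{\left(r,L \right)} = 20 + r$ ($b{\left(r,L \right)} = r + 5 \cdot 4 = r + 20 = 20 + r$)
$Y = \frac{54637218}{45080741}$ ($Y = 3881 \left(- \frac{1}{9967}\right) + 14486 \cdot \frac{1}{9046} = - \frac{3881}{9967} + \frac{7243}{4523} = \frac{54637218}{45080741} \approx 1.212$)
$\left(b{\left(-58 - -32,F \right)} + 3633\right) + Y = \left(\left(20 - 26\right) + 3633\right) + \frac{54637218}{45080741} = \left(-6 + 3633\right) + \frac{54637218}{45080741} = 3627 + \frac{54637218}{45080741} = \frac{163562484825}{45080741}$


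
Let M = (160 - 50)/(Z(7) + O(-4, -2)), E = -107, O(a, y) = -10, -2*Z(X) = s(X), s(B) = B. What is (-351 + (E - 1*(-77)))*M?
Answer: 27940/9 ≈ 3104.4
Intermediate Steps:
Z(X) = -X/2
M = -220/27 (M = (160 - 50)/(-½*7 - 10) = 110/(-7/2 - 10) = 110/(-27/2) = 110*(-2/27) = -220/27 ≈ -8.1481)
(-351 + (E - 1*(-77)))*M = (-351 + (-107 - 1*(-77)))*(-220/27) = (-351 + (-107 + 77))*(-220/27) = (-351 - 30)*(-220/27) = -381*(-220/27) = 27940/9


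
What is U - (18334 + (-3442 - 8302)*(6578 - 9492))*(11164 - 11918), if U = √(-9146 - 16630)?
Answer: 25817223900 + 12*I*√179 ≈ 2.5817e+10 + 160.55*I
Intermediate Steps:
U = 12*I*√179 (U = √(-25776) = 12*I*√179 ≈ 160.55*I)
U - (18334 + (-3442 - 8302)*(6578 - 9492))*(11164 - 11918) = 12*I*√179 - (18334 + (-3442 - 8302)*(6578 - 9492))*(11164 - 11918) = 12*I*√179 - (18334 - 11744*(-2914))*(-754) = 12*I*√179 - (18334 + 34222016)*(-754) = 12*I*√179 - 34240350*(-754) = 12*I*√179 - 1*(-25817223900) = 12*I*√179 + 25817223900 = 25817223900 + 12*I*√179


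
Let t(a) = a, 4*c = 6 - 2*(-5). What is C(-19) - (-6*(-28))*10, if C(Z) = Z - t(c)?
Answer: -1703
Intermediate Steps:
c = 4 (c = (6 - 2*(-5))/4 = (6 + 10)/4 = (¼)*16 = 4)
C(Z) = -4 + Z (C(Z) = Z - 1*4 = Z - 4 = -4 + Z)
C(-19) - (-6*(-28))*10 = (-4 - 19) - (-6*(-28))*10 = -23 - 168*10 = -23 - 1*1680 = -23 - 1680 = -1703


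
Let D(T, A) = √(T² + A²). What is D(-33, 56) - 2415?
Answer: -2350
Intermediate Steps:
D(T, A) = √(A² + T²)
D(-33, 56) - 2415 = √(56² + (-33)²) - 2415 = √(3136 + 1089) - 2415 = √4225 - 2415 = 65 - 2415 = -2350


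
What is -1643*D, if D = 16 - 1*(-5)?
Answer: -34503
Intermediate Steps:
D = 21 (D = 16 + 5 = 21)
-1643*D = -1643*21 = -34503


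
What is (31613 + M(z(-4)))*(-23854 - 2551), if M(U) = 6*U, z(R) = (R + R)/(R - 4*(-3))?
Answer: -834582835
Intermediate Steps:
z(R) = 2*R/(12 + R) (z(R) = (2*R)/(R + 12) = (2*R)/(12 + R) = 2*R/(12 + R))
(31613 + M(z(-4)))*(-23854 - 2551) = (31613 + 6*(2*(-4)/(12 - 4)))*(-23854 - 2551) = (31613 + 6*(2*(-4)/8))*(-26405) = (31613 + 6*(2*(-4)*(⅛)))*(-26405) = (31613 + 6*(-1))*(-26405) = (31613 - 6)*(-26405) = 31607*(-26405) = -834582835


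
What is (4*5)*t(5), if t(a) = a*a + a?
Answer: 600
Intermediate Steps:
t(a) = a + a² (t(a) = a² + a = a + a²)
(4*5)*t(5) = (4*5)*(5*(1 + 5)) = 20*(5*6) = 20*30 = 600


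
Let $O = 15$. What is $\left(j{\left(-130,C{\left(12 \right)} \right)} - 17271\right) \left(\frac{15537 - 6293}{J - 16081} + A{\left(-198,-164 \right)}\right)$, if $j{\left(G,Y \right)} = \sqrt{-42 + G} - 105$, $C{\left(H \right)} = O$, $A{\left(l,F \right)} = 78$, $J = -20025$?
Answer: $- \frac{24387424512}{18053} + \frac{2807024 i \sqrt{43}}{18053} \approx -1.3509 \cdot 10^{6} + 1019.6 i$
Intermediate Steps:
$C{\left(H \right)} = 15$
$j{\left(G,Y \right)} = -105 + \sqrt{-42 + G}$ ($j{\left(G,Y \right)} = \sqrt{-42 + G} - 105 = -105 + \sqrt{-42 + G}$)
$\left(j{\left(-130,C{\left(12 \right)} \right)} - 17271\right) \left(\frac{15537 - 6293}{J - 16081} + A{\left(-198,-164 \right)}\right) = \left(\left(-105 + \sqrt{-42 - 130}\right) - 17271\right) \left(\frac{15537 - 6293}{-20025 - 16081} + 78\right) = \left(\left(-105 + \sqrt{-172}\right) - 17271\right) \left(\frac{9244}{-36106} + 78\right) = \left(\left(-105 + 2 i \sqrt{43}\right) - 17271\right) \left(9244 \left(- \frac{1}{36106}\right) + 78\right) = \left(-17376 + 2 i \sqrt{43}\right) \left(- \frac{4622}{18053} + 78\right) = \left(-17376 + 2 i \sqrt{43}\right) \frac{1403512}{18053} = - \frac{24387424512}{18053} + \frac{2807024 i \sqrt{43}}{18053}$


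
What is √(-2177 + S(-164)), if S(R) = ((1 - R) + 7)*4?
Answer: I*√1489 ≈ 38.588*I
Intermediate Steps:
S(R) = 32 - 4*R (S(R) = (8 - R)*4 = 32 - 4*R)
√(-2177 + S(-164)) = √(-2177 + (32 - 4*(-164))) = √(-2177 + (32 + 656)) = √(-2177 + 688) = √(-1489) = I*√1489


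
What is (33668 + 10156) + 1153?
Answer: 44977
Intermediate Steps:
(33668 + 10156) + 1153 = 43824 + 1153 = 44977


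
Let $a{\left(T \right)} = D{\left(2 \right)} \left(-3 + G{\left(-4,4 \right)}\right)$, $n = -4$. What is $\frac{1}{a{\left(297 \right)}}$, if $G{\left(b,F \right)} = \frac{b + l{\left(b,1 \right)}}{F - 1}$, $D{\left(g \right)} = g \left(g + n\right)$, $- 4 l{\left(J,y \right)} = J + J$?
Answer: $\frac{3}{44} \approx 0.068182$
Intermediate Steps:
$l{\left(J,y \right)} = - \frac{J}{2}$ ($l{\left(J,y \right)} = - \frac{J + J}{4} = - \frac{2 J}{4} = - \frac{J}{2}$)
$D{\left(g \right)} = g \left(-4 + g\right)$ ($D{\left(g \right)} = g \left(g - 4\right) = g \left(-4 + g\right)$)
$G{\left(b,F \right)} = \frac{b}{2 \left(-1 + F\right)}$ ($G{\left(b,F \right)} = \frac{b - \frac{b}{2}}{F - 1} = \frac{\frac{1}{2} b}{-1 + F} = \frac{b}{2 \left(-1 + F\right)}$)
$a{\left(T \right)} = \frac{44}{3}$ ($a{\left(T \right)} = 2 \left(-4 + 2\right) \left(-3 + \frac{1}{2} \left(-4\right) \frac{1}{-1 + 4}\right) = 2 \left(-2\right) \left(-3 + \frac{1}{2} \left(-4\right) \frac{1}{3}\right) = - 4 \left(-3 + \frac{1}{2} \left(-4\right) \frac{1}{3}\right) = - 4 \left(-3 - \frac{2}{3}\right) = \left(-4\right) \left(- \frac{11}{3}\right) = \frac{44}{3}$)
$\frac{1}{a{\left(297 \right)}} = \frac{1}{\frac{44}{3}} = \frac{3}{44}$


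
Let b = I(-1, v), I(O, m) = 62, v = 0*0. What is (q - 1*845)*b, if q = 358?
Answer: -30194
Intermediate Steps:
v = 0
b = 62
(q - 1*845)*b = (358 - 1*845)*62 = (358 - 845)*62 = -487*62 = -30194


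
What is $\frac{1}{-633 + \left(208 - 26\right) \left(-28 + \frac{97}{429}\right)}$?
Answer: $- \frac{33}{187699} \approx -0.00017581$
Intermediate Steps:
$\frac{1}{-633 + \left(208 - 26\right) \left(-28 + \frac{97}{429}\right)} = \frac{1}{-633 + 182 \left(-28 + 97 \cdot \frac{1}{429}\right)} = \frac{1}{-633 + 182 \left(-28 + \frac{97}{429}\right)} = \frac{1}{-633 + 182 \left(- \frac{11915}{429}\right)} = \frac{1}{-633 - \frac{166810}{33}} = \frac{1}{- \frac{187699}{33}} = - \frac{33}{187699}$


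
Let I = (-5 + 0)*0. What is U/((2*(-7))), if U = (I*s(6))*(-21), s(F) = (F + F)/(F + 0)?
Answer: 0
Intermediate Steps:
I = 0 (I = -5*0 = 0)
s(F) = 2 (s(F) = (2*F)/F = 2)
U = 0 (U = (0*2)*(-21) = 0*(-21) = 0)
U/((2*(-7))) = 0/((2*(-7))) = 0/(-14) = 0*(-1/14) = 0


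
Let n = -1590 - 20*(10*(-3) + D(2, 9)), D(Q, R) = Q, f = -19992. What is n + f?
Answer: -21022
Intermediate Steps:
n = -1030 (n = -1590 - 20*(10*(-3) + 2) = -1590 - 20*(-30 + 2) = -1590 - 20*(-28) = -1590 - 1*(-560) = -1590 + 560 = -1030)
n + f = -1030 - 19992 = -21022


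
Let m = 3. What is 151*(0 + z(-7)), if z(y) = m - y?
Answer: 1510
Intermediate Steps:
z(y) = 3 - y
151*(0 + z(-7)) = 151*(0 + (3 - 1*(-7))) = 151*(0 + (3 + 7)) = 151*(0 + 10) = 151*10 = 1510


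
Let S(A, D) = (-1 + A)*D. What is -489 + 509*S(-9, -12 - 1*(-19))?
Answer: -36119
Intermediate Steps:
S(A, D) = D*(-1 + A)
-489 + 509*S(-9, -12 - 1*(-19)) = -489 + 509*((-12 - 1*(-19))*(-1 - 9)) = -489 + 509*((-12 + 19)*(-10)) = -489 + 509*(7*(-10)) = -489 + 509*(-70) = -489 - 35630 = -36119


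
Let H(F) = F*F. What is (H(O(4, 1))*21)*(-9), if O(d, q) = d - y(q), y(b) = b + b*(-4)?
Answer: -9261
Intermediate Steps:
y(b) = -3*b (y(b) = b - 4*b = -3*b)
O(d, q) = d + 3*q (O(d, q) = d - (-3)*q = d + 3*q)
H(F) = F²
(H(O(4, 1))*21)*(-9) = ((4 + 3*1)²*21)*(-9) = ((4 + 3)²*21)*(-9) = (7²*21)*(-9) = (49*21)*(-9) = 1029*(-9) = -9261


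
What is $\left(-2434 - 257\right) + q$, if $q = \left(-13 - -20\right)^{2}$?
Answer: $-2642$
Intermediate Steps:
$q = 49$ ($q = \left(-13 + 20\right)^{2} = 7^{2} = 49$)
$\left(-2434 - 257\right) + q = \left(-2434 - 257\right) + 49 = -2691 + 49 = -2642$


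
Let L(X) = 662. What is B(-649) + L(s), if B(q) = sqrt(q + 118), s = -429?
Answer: 662 + 3*I*sqrt(59) ≈ 662.0 + 23.043*I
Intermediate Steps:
B(q) = sqrt(118 + q)
B(-649) + L(s) = sqrt(118 - 649) + 662 = sqrt(-531) + 662 = 3*I*sqrt(59) + 662 = 662 + 3*I*sqrt(59)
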